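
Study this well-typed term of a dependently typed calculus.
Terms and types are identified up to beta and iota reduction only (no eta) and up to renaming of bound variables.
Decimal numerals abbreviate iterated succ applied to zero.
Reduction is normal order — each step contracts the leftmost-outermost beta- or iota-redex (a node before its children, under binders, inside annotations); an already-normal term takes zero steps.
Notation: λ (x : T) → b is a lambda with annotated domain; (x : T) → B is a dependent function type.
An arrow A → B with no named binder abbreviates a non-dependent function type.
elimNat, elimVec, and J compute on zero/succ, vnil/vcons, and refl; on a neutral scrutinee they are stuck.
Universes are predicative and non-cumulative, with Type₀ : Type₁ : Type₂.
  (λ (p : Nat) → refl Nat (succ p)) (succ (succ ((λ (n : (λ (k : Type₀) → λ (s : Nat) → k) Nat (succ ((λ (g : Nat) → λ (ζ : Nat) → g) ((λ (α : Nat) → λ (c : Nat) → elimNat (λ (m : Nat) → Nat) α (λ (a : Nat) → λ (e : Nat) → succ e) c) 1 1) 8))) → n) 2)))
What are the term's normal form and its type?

normal form:
  refl Nat 5
inferred type:
  Eq Nat 5 5
observation: the first redex contracted is a beta-redex; the normal form is reached in 2 normal-order steps.


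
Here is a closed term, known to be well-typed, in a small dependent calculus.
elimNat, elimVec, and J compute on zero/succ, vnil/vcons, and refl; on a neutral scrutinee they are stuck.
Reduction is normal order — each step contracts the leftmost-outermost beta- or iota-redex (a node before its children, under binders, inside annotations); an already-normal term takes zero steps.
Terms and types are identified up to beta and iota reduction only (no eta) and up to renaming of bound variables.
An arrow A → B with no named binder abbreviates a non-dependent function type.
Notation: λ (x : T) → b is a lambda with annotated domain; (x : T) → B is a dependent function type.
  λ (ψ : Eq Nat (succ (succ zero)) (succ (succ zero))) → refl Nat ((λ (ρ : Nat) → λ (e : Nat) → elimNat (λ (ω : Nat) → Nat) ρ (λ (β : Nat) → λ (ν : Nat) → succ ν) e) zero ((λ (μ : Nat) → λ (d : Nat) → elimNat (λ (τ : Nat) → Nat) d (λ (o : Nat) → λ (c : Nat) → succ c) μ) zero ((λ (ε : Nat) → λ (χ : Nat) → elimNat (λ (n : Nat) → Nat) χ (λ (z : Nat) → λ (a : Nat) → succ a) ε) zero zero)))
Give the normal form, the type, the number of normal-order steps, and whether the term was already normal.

resulting normal form:
  λ (ψ : Eq Nat (succ (succ zero)) (succ (succ zero))) → refl Nat zero
inferred type:
  Eq Nat (succ (succ zero)) (succ (succ zero)) → Eq Nat zero zero
steps to reach normal form (normal order): 9
already normal: no
first contracted redex: a beta-redex


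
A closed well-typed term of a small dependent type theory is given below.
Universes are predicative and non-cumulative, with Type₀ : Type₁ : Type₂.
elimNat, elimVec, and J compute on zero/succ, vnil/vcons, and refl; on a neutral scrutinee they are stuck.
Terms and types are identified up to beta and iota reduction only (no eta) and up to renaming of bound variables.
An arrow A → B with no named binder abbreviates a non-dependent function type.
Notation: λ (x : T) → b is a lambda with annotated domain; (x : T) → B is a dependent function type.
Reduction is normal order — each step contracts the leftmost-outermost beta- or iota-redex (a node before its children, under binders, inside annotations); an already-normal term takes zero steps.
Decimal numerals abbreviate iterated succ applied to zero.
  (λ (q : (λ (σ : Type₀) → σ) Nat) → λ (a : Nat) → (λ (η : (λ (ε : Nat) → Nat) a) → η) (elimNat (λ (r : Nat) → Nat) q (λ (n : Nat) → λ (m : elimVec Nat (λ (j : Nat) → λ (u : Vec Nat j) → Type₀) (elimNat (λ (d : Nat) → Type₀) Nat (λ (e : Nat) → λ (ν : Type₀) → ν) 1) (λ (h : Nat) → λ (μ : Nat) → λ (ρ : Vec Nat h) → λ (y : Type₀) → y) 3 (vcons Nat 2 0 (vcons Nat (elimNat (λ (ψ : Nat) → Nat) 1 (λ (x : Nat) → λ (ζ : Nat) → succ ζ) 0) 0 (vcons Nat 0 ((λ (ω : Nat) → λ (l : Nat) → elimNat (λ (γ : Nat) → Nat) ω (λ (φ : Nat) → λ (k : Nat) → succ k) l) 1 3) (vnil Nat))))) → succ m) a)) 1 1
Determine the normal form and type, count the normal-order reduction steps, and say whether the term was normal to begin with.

reduced normal form:
  2
inferred type:
  Nat
reduction steps (normal order): 7
started in normal form: no
first contracted redex: a beta-redex


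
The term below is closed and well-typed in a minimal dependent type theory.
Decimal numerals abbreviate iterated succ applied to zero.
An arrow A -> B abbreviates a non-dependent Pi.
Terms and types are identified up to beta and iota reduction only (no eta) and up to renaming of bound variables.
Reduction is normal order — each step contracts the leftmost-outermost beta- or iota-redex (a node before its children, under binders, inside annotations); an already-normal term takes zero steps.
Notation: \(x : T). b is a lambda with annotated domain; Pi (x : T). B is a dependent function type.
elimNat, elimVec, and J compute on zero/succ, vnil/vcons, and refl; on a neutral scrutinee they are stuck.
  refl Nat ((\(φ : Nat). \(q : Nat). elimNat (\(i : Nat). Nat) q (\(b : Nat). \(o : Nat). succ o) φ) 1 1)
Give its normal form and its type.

resulting normal form:
  refl Nat 2
the term's type:
  Eq Nat 2 2
observation: reduction starts at a beta-redex, and 6 normal-order steps reach the normal form.


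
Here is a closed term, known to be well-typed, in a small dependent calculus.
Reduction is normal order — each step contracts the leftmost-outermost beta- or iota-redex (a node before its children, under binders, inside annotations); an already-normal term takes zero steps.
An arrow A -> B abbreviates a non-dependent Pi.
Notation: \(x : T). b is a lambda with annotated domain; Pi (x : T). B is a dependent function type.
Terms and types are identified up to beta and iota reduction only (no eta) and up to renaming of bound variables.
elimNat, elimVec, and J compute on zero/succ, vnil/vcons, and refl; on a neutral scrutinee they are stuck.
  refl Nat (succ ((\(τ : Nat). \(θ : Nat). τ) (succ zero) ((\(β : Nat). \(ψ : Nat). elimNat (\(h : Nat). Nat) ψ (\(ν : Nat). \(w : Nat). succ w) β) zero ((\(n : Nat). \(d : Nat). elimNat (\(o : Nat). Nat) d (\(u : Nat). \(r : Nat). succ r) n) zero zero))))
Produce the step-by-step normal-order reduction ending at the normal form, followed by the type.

normal-order reduction sequence:
  refl Nat (succ ((\(τ : Nat). \(θ : Nat). τ) (succ zero) ((\(β : Nat). \(ψ : Nat). elimNat (\(h : Nat). Nat) ψ (\(ν : Nat). \(w : Nat). succ w) β) zero ((\(n : Nat). \(d : Nat). elimNat (\(o : Nat). Nat) d (\(u : Nat). \(r : Nat). succ r) n) zero zero))))
  ~> refl Nat (succ ((\(τ : Nat). succ zero) ((\(θ : Nat). \(β : Nat). elimNat (\(ψ : Nat). Nat) β (\(h : Nat). \(ν : Nat). succ ν) θ) zero ((\(w : Nat). \(n : Nat). elimNat (\(d : Nat). Nat) n (\(o : Nat). \(u : Nat). succ u) w) zero zero))))
  ~> refl Nat (succ (succ zero))
inferred type:
  Eq Nat (succ (succ zero)) (succ (succ zero))


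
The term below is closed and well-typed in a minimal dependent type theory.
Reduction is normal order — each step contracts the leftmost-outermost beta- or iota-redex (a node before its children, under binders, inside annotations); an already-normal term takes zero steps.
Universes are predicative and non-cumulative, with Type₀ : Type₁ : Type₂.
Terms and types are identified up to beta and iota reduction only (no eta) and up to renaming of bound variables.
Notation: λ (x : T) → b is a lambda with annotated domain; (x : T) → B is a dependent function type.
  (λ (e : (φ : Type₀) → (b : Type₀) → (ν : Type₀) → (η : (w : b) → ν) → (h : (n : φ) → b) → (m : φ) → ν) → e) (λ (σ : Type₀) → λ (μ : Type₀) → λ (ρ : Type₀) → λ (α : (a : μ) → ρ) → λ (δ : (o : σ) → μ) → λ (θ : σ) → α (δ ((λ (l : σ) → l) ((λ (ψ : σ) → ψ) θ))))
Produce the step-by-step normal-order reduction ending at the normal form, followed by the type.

normal-order reduction:
  (λ (e : (φ : Type₀) → (b : Type₀) → (ν : Type₀) → (η : (w : b) → ν) → (h : (n : φ) → b) → (m : φ) → ν) → e) (λ (σ : Type₀) → λ (μ : Type₀) → λ (ρ : Type₀) → λ (α : (a : μ) → ρ) → λ (δ : (o : σ) → μ) → λ (θ : σ) → α (δ ((λ (l : σ) → l) ((λ (ψ : σ) → ψ) θ))))
  ~> λ (e : Type₀) → λ (φ : Type₀) → λ (b : Type₀) → λ (ν : (η : φ) → b) → λ (w : (h : e) → φ) → λ (n : e) → ν (w ((λ (m : e) → m) ((λ (σ : e) → σ) n)))
  ~> λ (e : Type₀) → λ (φ : Type₀) → λ (b : Type₀) → λ (ν : (η : φ) → b) → λ (w : (h : e) → φ) → λ (n : e) → ν (w ((λ (m : e) → m) n))
  ~> λ (e : Type₀) → λ (φ : Type₀) → λ (b : Type₀) → λ (ν : (η : φ) → b) → λ (w : (h : e) → φ) → λ (n : e) → ν (w n)
type:
  (e : Type₀) → (φ : Type₀) → (b : Type₀) → (ν : (η : φ) → b) → (w : (h : e) → φ) → (n : e) → b


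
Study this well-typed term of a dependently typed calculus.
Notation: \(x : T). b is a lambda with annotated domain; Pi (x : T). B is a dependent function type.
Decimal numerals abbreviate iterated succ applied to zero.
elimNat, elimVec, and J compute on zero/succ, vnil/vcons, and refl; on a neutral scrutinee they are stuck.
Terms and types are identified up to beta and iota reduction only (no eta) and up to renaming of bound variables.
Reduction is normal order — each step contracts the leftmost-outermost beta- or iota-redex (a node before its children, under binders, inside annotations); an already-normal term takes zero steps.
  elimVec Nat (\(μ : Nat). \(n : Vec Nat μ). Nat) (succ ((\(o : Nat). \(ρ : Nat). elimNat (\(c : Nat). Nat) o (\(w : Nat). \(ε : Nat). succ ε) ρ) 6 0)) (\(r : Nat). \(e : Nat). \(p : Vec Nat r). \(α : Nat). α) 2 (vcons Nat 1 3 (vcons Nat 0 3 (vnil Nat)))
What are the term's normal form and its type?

normal form:
  7
type:
  Nat


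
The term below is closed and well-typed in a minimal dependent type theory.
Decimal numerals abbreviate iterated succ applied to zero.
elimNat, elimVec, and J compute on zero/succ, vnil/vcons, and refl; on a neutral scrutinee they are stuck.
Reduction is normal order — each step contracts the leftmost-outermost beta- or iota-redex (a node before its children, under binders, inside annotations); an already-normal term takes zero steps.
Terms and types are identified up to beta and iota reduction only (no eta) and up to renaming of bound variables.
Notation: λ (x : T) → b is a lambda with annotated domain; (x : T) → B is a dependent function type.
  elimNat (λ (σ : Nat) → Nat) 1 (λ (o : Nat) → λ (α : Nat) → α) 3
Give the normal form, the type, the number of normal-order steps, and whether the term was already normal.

resulting normal form:
  1
type:
  Nat
normal-order step count: 10
already normal: no
first contracted redex: an elimNat iota-redex


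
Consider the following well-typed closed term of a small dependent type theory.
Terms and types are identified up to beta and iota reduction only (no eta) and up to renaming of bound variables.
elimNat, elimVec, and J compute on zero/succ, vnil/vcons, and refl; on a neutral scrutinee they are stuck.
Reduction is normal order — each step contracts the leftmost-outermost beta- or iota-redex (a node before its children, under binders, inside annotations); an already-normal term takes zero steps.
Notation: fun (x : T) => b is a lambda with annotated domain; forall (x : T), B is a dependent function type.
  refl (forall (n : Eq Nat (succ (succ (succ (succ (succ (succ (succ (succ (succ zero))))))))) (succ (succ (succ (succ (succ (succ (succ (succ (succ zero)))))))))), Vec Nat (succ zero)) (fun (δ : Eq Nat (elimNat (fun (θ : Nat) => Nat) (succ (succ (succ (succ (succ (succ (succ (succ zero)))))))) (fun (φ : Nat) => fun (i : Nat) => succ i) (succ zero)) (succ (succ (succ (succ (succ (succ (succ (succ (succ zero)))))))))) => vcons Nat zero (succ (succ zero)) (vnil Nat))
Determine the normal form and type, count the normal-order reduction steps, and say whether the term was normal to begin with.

resulting normal form:
  refl (forall (n : Eq Nat (succ (succ (succ (succ (succ (succ (succ (succ (succ zero))))))))) (succ (succ (succ (succ (succ (succ (succ (succ (succ zero)))))))))), Vec Nat (succ zero)) (fun (δ : Eq Nat (succ (succ (succ (succ (succ (succ (succ (succ (succ zero))))))))) (succ (succ (succ (succ (succ (succ (succ (succ (succ zero)))))))))) => vcons Nat zero (succ (succ zero)) (vnil Nat))
type:
  Eq (forall (n : Eq Nat (succ (succ (succ (succ (succ (succ (succ (succ (succ zero))))))))) (succ (succ (succ (succ (succ (succ (succ (succ (succ zero)))))))))), Vec Nat (succ zero)) (fun (δ : Eq Nat (succ (succ (succ (succ (succ (succ (succ (succ (succ zero))))))))) (succ (succ (succ (succ (succ (succ (succ (succ (succ zero)))))))))) => vcons Nat zero (succ (succ zero)) (vnil Nat)) (fun (θ : Eq Nat (succ (succ (succ (succ (succ (succ (succ (succ (succ zero))))))))) (succ (succ (succ (succ (succ (succ (succ (succ (succ zero)))))))))) => vcons Nat zero (succ (succ zero)) (vnil Nat))
reduction steps (normal order): 4
started in normal form: no
first redex: an elimNat iota-redex


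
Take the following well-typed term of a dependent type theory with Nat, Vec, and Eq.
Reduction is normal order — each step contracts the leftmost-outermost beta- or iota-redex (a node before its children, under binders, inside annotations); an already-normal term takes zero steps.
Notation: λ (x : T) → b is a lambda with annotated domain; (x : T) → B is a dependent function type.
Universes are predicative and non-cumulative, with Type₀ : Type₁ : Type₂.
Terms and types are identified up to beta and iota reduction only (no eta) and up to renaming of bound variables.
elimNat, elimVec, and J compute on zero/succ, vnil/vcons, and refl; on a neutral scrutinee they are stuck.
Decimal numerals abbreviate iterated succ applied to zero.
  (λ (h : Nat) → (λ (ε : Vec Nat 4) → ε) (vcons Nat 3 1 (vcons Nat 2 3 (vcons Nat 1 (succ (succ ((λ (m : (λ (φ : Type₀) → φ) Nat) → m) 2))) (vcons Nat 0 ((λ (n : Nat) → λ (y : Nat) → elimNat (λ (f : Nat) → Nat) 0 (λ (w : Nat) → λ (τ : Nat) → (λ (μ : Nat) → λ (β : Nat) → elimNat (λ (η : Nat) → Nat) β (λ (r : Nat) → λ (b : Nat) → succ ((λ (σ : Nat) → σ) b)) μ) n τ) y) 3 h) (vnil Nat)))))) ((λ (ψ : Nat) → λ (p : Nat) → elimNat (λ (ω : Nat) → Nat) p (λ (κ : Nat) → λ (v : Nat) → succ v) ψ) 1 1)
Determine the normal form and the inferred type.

normal form:
  vcons Nat 3 1 (vcons Nat 2 3 (vcons Nat 1 4 (vcons Nat 0 6 (vnil Nat))))
inferred type:
  Vec Nat 4
observation: reduction starts at a beta-redex, and 33 normal-order steps reach the normal form.


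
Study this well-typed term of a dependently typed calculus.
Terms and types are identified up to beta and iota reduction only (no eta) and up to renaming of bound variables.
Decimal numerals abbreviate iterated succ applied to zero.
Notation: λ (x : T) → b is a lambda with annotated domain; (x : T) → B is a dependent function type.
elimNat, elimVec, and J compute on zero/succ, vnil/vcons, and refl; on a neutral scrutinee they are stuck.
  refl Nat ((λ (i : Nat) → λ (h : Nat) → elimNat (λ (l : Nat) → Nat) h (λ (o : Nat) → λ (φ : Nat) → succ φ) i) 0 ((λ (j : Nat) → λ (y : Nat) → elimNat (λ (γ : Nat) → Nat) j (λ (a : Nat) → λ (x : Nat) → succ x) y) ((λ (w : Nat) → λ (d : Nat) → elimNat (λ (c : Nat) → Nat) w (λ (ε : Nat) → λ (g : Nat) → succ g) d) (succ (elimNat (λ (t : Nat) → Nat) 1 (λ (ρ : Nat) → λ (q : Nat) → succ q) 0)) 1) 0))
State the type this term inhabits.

the term's type:
  Eq Nat 3 3


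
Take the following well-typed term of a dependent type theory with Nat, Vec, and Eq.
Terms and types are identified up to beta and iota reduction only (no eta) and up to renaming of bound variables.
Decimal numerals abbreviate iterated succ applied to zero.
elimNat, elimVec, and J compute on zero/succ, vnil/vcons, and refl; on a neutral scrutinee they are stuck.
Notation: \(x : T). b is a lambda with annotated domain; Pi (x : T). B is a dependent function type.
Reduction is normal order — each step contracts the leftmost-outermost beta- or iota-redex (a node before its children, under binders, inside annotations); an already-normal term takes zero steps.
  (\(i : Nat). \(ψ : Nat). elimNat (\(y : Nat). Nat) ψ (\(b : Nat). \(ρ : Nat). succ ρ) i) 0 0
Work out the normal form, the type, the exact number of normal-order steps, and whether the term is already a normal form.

reduced normal form:
  0
the term's type:
  Nat
steps to reach normal form (normal order): 3
term was already normal: no
first redex: a beta-redex


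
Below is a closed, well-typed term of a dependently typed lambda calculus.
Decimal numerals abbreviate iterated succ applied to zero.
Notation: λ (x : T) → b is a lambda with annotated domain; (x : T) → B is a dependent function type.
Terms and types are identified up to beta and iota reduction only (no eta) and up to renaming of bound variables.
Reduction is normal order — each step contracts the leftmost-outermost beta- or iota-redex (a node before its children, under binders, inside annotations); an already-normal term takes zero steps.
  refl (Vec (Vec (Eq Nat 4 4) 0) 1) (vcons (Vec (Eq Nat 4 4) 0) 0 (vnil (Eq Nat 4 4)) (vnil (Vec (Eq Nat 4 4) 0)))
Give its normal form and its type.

resulting normal form:
  refl (Vec (Vec (Eq Nat 4 4) 0) 1) (vcons (Vec (Eq Nat 4 4) 0) 0 (vnil (Eq Nat 4 4)) (vnil (Vec (Eq Nat 4 4) 0)))
inferred type:
  Eq (Vec (Vec (Eq Nat 4 4) 0) 1) (vcons (Vec (Eq Nat 4 4) 0) 0 (vnil (Eq Nat 4 4)) (vnil (Vec (Eq Nat 4 4) 0))) (vcons (Vec (Eq Nat 4 4) 0) 0 (vnil (Eq Nat 4 4)) (vnil (Vec (Eq Nat 4 4) 0)))
observation: no redex remains anywhere in the term; it is its own normal form.


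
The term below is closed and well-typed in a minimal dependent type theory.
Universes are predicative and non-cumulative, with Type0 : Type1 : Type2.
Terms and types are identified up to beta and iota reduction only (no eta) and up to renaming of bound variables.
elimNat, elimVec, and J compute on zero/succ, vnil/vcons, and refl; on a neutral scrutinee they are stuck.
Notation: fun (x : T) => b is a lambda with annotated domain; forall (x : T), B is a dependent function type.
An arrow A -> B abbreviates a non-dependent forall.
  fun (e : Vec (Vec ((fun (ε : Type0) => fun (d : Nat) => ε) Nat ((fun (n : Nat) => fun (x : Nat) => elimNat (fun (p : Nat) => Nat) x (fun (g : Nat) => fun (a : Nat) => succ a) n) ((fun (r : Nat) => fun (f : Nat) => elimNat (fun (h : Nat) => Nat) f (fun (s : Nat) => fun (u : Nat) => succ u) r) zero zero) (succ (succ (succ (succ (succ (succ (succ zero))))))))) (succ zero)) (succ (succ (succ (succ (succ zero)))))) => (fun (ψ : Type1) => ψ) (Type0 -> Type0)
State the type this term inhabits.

the term's type:
  Vec (Vec Nat (succ zero)) (succ (succ (succ (succ (succ zero))))) -> Type1


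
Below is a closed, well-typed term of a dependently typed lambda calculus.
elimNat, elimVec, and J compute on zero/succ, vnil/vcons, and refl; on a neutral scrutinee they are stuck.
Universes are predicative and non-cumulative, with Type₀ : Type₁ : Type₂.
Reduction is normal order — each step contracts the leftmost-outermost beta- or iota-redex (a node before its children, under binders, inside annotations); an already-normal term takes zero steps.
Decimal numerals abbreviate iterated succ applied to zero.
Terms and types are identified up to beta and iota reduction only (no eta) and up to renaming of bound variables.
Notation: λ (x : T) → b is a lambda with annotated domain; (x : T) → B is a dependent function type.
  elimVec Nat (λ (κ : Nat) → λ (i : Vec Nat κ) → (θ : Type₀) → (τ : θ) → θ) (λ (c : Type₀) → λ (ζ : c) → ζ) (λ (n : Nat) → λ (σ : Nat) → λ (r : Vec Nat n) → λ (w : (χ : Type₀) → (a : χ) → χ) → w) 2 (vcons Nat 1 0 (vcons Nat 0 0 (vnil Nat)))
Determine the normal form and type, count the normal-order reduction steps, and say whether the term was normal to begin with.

resulting normal form:
  λ (κ : Type₀) → λ (i : κ) → i
the term's type:
  (κ : Type₀) → (i : κ) → κ
steps to reach normal form (normal order): 11
term was already normal: no
first contracted redex: an elimVec iota-redex


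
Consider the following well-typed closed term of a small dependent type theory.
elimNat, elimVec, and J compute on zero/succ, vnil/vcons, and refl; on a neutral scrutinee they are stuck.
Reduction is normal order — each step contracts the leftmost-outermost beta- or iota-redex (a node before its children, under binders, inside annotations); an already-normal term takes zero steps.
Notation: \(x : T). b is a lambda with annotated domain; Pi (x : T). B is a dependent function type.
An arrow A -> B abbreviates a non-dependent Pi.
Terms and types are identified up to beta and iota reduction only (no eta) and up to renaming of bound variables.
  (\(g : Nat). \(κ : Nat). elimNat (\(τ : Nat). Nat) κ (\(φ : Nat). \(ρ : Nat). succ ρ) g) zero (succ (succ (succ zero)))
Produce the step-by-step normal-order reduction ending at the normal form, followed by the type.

normal-order reduction sequence:
  (\(g : Nat). \(κ : Nat). elimNat (\(τ : Nat). Nat) κ (\(φ : Nat). \(ρ : Nat). succ ρ) g) zero (succ (succ (succ zero)))
  ~> (\(g : Nat). elimNat (\(κ : Nat). Nat) g (\(τ : Nat). \(φ : Nat). succ φ) zero) (succ (succ (succ zero)))
  ~> elimNat (\(g : Nat). Nat) (succ (succ (succ zero))) (\(κ : Nat). \(τ : Nat). succ τ) zero
  ~> succ (succ (succ zero))
type:
  Nat


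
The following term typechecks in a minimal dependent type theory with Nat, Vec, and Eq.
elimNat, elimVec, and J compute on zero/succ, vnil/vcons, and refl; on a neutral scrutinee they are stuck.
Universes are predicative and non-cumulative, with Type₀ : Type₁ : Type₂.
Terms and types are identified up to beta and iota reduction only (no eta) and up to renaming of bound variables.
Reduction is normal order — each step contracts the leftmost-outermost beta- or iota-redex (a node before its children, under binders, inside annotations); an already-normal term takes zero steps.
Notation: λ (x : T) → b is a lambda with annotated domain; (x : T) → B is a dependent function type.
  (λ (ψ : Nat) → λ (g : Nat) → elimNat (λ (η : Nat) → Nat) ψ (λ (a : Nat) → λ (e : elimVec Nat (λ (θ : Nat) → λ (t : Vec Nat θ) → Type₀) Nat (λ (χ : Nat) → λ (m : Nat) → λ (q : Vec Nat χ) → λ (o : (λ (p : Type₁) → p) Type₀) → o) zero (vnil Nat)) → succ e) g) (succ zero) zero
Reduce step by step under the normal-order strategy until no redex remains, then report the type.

normal-order reduction sequence:
  (λ (ψ : Nat) → λ (g : Nat) → elimNat (λ (η : Nat) → Nat) ψ (λ (a : Nat) → λ (e : elimVec Nat (λ (θ : Nat) → λ (t : Vec Nat θ) → Type₀) Nat (λ (χ : Nat) → λ (m : Nat) → λ (q : Vec Nat χ) → λ (o : (λ (p : Type₁) → p) Type₀) → o) zero (vnil Nat)) → succ e) g) (succ zero) zero
  ~> (λ (ψ : Nat) → elimNat (λ (g : Nat) → Nat) (succ zero) (λ (η : Nat) → λ (a : elimVec Nat (λ (e : Nat) → λ (θ : Vec Nat e) → Type₀) Nat (λ (t : Nat) → λ (χ : Nat) → λ (m : Vec Nat t) → λ (q : (λ (o : Type₁) → o) Type₀) → q) zero (vnil Nat)) → succ a) ψ) zero
  ~> elimNat (λ (ψ : Nat) → Nat) (succ zero) (λ (g : Nat) → λ (η : elimVec Nat (λ (a : Nat) → λ (e : Vec Nat a) → Type₀) Nat (λ (θ : Nat) → λ (t : Nat) → λ (χ : Vec Nat θ) → λ (m : (λ (q : Type₁) → q) Type₀) → m) zero (vnil Nat)) → succ η) zero
  ~> succ zero
the term's type:
  Nat


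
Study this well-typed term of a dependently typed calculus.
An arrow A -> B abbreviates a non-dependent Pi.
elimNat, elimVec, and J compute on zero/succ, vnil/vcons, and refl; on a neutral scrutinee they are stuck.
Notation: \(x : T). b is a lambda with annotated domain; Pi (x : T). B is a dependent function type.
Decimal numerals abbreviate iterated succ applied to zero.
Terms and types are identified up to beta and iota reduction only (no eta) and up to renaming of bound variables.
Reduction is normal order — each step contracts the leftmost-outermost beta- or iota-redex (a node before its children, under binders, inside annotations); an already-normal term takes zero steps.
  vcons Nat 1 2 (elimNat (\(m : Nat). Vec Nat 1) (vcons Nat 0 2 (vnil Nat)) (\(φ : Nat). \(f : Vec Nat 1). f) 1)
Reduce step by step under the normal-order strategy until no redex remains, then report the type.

normal-order reduction sequence:
  vcons Nat 1 2 (elimNat (\(m : Nat). Vec Nat 1) (vcons Nat 0 2 (vnil Nat)) (\(φ : Nat). \(f : Vec Nat 1). f) 1)
  ~> vcons Nat 1 2 ((\(m : Nat). \(φ : Vec Nat 1). φ) 0 (elimNat (\(f : Nat). Vec Nat 1) (vcons Nat 0 2 (vnil Nat)) (\(σ : Nat). \(ξ : Vec Nat 1). ξ) 0))
  ~> vcons Nat 1 2 ((\(m : Vec Nat 1). m) (elimNat (\(φ : Nat). Vec Nat 1) (vcons Nat 0 2 (vnil Nat)) (\(f : Nat). \(σ : Vec Nat 1). σ) 0))
  ~> vcons Nat 1 2 (elimNat (\(m : Nat). Vec Nat 1) (vcons Nat 0 2 (vnil Nat)) (\(φ : Nat). \(f : Vec Nat 1). f) 0)
  ~> vcons Nat 1 2 (vcons Nat 0 2 (vnil Nat))
type:
  Vec Nat 2


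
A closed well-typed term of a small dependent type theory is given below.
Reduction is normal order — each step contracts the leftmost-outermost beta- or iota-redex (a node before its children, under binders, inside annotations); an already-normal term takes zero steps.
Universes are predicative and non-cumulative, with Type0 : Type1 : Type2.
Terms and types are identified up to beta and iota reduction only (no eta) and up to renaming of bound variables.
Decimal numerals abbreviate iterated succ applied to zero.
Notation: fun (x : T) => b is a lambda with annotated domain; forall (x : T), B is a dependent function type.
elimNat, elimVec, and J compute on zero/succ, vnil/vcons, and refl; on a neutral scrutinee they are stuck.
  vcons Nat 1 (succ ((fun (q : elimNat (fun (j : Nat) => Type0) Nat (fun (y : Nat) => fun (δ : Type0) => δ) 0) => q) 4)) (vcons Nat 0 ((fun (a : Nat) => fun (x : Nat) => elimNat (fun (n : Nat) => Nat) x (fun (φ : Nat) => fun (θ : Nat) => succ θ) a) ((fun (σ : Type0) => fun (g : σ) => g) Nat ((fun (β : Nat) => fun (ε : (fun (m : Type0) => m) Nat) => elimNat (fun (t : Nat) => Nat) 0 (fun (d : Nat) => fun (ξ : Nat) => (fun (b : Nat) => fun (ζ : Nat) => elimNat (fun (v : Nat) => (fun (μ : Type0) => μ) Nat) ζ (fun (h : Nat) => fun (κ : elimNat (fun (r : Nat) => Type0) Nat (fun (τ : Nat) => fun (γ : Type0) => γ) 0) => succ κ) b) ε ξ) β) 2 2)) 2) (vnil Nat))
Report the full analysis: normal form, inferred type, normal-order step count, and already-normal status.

reduced normal form:
  vcons Nat 1 5 (vcons Nat 0 6 (vnil Nat))
the term's type:
  Vec Nat 2
reduction steps (normal order): 45
started in normal form: no
first redex: a beta-redex


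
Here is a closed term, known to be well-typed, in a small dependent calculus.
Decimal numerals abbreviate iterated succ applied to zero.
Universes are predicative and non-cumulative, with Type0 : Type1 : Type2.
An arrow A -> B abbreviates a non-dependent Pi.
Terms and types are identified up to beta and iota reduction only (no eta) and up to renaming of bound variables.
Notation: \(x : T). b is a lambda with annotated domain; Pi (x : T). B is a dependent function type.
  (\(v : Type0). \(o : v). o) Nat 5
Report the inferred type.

the term's type:
  Nat


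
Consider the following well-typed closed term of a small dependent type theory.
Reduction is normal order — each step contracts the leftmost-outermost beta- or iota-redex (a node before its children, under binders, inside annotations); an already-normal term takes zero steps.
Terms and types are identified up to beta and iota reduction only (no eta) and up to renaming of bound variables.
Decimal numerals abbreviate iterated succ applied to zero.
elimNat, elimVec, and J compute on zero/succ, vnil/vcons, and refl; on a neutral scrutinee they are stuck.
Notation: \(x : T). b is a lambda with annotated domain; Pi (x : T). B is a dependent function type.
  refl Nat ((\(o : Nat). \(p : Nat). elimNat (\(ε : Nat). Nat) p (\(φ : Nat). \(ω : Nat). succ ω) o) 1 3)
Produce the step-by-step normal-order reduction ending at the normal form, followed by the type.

normal-order reduction:
  refl Nat ((\(o : Nat). \(p : Nat). elimNat (\(ε : Nat). Nat) p (\(φ : Nat). \(ω : Nat). succ ω) o) 1 3)
  ~> refl Nat ((\(o : Nat). elimNat (\(p : Nat). Nat) o (\(ε : Nat). \(φ : Nat). succ φ) 1) 3)
  ~> refl Nat (elimNat (\(o : Nat). Nat) 3 (\(p : Nat). \(ε : Nat). succ ε) 1)
  ~> refl Nat ((\(o : Nat). \(p : Nat). succ p) 0 (elimNat (\(ε : Nat). Nat) 3 (\(φ : Nat). \(ω : Nat). succ ω) 0))
  ~> refl Nat ((\(o : Nat). succ o) (elimNat (\(p : Nat). Nat) 3 (\(ε : Nat). \(φ : Nat). succ φ) 0))
  ~> refl Nat (succ (elimNat (\(o : Nat). Nat) 3 (\(p : Nat). \(ε : Nat). succ ε) 0))
  ~> refl Nat 4
the term's type:
  Eq Nat 4 4


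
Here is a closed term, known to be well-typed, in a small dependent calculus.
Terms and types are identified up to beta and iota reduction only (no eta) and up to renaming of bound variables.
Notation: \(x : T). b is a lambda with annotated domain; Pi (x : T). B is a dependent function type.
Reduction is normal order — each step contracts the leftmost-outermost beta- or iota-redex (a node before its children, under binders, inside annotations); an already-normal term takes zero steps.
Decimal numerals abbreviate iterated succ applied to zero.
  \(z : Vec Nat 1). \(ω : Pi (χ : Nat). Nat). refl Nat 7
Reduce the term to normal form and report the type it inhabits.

resulting normal form:
  \(z : Vec Nat 1). \(ω : Pi (χ : Nat). Nat). refl Nat 7
the term's type:
  Pi (z : Vec Nat 1). Pi (ω : Pi (χ : Nat). Nat). Eq Nat 7 7
observation: the term is already in normal form.


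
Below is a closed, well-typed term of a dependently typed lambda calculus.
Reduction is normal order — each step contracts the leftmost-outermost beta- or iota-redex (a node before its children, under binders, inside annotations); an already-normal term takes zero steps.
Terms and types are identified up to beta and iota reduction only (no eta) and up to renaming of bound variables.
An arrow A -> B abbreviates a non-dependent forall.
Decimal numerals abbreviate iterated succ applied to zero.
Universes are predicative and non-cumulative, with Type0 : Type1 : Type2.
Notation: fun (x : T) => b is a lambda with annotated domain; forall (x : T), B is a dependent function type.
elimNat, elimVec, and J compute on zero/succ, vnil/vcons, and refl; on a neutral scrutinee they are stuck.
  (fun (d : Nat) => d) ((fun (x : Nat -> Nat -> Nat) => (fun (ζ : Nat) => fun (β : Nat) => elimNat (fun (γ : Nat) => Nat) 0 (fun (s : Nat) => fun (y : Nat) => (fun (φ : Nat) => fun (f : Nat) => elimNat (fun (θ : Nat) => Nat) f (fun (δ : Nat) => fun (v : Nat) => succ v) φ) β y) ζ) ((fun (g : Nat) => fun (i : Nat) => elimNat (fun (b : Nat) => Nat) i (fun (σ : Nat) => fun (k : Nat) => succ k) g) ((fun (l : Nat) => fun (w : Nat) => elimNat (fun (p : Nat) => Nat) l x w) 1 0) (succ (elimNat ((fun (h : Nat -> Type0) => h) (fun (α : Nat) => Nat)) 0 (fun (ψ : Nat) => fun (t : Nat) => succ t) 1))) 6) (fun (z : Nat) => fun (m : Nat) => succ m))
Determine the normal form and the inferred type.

reduced normal form:
  18
the term's type:
  Nat


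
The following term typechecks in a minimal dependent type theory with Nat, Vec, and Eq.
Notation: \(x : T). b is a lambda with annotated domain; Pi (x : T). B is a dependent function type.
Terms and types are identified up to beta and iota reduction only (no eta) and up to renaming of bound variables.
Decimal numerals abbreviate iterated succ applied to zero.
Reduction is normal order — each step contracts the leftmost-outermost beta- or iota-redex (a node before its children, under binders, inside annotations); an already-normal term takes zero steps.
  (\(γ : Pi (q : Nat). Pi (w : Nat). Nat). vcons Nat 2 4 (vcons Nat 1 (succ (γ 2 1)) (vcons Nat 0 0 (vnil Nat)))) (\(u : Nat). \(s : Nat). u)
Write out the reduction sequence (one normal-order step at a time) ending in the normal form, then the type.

normal-order reduction sequence:
  (\(γ : Pi (q : Nat). Pi (w : Nat). Nat). vcons Nat 2 4 (vcons Nat 1 (succ (γ 2 1)) (vcons Nat 0 0 (vnil Nat)))) (\(u : Nat). \(s : Nat). u)
  ~> vcons Nat 2 4 (vcons Nat 1 (succ ((\(γ : Nat). \(q : Nat). γ) 2 1)) (vcons Nat 0 0 (vnil Nat)))
  ~> vcons Nat 2 4 (vcons Nat 1 (succ ((\(γ : Nat). 2) 1)) (vcons Nat 0 0 (vnil Nat)))
  ~> vcons Nat 2 4 (vcons Nat 1 3 (vcons Nat 0 0 (vnil Nat)))
inferred type:
  Vec Nat 3


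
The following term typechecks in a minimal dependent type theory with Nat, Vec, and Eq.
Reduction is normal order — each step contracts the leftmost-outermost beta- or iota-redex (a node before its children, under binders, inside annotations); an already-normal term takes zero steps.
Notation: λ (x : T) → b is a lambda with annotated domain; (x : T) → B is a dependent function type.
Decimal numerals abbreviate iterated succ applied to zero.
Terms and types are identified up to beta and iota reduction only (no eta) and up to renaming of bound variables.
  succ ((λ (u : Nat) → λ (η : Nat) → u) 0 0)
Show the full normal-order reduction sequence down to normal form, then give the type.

normal-order reduction:
  succ ((λ (u : Nat) → λ (η : Nat) → u) 0 0)
  ~> succ ((λ (u : Nat) → 0) 0)
  ~> 1
inferred type:
  Nat


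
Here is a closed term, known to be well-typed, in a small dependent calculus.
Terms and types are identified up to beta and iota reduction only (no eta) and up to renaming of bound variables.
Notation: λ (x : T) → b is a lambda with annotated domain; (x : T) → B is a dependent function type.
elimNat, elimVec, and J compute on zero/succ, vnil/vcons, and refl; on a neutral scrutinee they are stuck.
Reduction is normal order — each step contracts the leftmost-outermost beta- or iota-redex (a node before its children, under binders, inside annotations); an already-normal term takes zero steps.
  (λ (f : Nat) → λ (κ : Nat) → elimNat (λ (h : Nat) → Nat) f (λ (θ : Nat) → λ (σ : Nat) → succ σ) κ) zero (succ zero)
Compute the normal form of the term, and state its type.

reduced normal form:
  succ zero
the term's type:
  Nat


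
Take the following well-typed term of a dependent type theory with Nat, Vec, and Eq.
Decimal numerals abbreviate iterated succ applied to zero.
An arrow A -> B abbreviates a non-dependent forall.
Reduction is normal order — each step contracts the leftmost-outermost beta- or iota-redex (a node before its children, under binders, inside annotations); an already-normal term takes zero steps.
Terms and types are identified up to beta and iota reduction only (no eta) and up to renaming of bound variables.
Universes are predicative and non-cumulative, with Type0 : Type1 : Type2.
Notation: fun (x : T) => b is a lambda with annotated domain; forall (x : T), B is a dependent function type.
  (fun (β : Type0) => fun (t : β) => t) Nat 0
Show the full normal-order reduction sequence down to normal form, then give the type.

normal-order reduction:
  (fun (β : Type0) => fun (t : β) => t) Nat 0
  ~> (fun (β : Nat) => β) 0
  ~> 0
type:
  Nat


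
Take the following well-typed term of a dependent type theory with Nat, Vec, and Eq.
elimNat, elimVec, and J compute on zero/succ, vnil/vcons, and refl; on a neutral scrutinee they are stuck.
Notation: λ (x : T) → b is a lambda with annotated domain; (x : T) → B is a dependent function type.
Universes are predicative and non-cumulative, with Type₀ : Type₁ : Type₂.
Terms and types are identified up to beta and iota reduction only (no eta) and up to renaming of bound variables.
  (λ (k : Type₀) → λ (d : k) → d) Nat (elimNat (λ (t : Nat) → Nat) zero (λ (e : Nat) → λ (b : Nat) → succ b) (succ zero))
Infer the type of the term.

the term's type:
  Nat


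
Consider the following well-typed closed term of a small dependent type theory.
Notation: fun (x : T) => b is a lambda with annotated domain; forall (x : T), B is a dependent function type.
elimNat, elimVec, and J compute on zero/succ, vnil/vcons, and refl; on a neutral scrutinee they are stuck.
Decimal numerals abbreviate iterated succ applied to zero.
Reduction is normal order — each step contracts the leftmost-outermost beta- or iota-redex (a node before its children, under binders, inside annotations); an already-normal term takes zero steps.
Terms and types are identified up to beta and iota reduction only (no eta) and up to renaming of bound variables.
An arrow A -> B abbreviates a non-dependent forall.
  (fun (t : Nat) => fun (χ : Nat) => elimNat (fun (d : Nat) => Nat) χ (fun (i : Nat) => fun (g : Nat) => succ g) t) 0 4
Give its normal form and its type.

reduced normal form:
  4
the term's type:
  Nat


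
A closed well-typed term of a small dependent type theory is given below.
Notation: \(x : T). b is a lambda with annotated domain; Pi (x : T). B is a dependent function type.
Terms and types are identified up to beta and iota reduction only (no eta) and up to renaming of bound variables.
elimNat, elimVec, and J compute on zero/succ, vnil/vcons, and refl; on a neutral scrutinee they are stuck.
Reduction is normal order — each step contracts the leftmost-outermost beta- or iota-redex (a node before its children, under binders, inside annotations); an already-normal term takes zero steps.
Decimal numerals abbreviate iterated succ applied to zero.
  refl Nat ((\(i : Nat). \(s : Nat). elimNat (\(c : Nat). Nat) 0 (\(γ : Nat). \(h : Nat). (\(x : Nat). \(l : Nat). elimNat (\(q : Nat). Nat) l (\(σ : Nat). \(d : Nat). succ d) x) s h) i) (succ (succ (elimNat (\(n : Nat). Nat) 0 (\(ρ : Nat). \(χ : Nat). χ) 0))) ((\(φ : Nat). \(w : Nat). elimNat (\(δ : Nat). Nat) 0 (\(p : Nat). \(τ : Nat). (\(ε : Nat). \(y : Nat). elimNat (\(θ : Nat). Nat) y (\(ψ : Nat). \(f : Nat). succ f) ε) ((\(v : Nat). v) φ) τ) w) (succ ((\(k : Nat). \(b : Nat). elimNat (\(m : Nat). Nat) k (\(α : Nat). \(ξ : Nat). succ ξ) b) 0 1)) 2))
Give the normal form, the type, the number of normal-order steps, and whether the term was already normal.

reduced normal form:
  refl Nat 8
inferred type:
  Eq Nat 8 8
normal-order step count: 178
already normal: no
first redex: a beta-redex


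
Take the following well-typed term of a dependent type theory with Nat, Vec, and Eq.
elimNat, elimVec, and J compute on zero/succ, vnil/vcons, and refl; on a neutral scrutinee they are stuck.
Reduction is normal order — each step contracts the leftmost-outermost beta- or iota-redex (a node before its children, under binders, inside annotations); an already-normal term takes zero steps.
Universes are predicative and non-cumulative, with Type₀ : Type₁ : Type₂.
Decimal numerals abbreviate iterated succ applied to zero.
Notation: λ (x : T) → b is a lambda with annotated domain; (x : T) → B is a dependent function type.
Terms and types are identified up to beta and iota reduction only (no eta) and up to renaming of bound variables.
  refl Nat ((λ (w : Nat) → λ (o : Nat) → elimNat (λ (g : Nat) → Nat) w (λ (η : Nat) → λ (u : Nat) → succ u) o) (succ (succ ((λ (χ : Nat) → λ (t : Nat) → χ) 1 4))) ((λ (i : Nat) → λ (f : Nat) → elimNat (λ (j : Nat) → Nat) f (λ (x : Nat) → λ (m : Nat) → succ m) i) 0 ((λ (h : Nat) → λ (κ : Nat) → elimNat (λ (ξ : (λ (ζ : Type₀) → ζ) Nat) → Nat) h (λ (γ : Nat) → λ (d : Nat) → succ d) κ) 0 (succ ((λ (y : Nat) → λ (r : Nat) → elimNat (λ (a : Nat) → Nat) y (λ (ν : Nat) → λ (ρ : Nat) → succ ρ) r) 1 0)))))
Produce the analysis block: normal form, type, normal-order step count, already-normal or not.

resulting normal form:
  refl Nat 5
inferred type:
  Eq Nat 5 5
reduction steps (normal order): 27
term was already normal: no
first contracted redex: a beta-redex
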